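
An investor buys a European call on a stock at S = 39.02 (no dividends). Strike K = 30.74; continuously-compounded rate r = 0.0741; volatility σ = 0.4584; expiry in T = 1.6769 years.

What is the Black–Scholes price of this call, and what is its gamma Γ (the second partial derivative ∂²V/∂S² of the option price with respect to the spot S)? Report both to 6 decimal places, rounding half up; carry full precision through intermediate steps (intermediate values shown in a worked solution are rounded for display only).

σ√T = 0.4584·√1.6769 = 0.593606
d₁ = (ln(S/K) + (r+σ²/2)T) / (σ√T) = (ln(39.02/30.74) + (0.0741+0.4584²/2)·1.6769) / 0.593606 = (0.238510 + 0.300442) / 0.593606 = 0.907929
d₂ = d₁ − σ√T = 0.907929 − 0.593606 = 0.314323
e^{−rT} = e^{−0.0741·1.6769} = 0.883152
N(d₁) = 0.818042,  N(d₂) = 0.623362
Call price V = S·N(d₁) − K·e^{−rT}·N(d₂) = 31.920002 − 16.923086 = 14.996916
φ(d₁) = (1/√(2π))·e^{−d₁²/2} = 0.264185
Γ = φ(d₁) / (S·σ·√T) = 0.011406

price = 14.996916
Γ = 0.011406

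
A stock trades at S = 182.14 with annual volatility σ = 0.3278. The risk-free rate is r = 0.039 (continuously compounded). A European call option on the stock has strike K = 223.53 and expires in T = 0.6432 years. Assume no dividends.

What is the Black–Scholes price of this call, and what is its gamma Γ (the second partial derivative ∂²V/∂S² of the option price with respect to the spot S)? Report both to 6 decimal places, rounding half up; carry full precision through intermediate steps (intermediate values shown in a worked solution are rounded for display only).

σ√T = 0.3278·√0.6432 = 0.262895
d₁ = (ln(S/K) + (r+σ²/2)T) / (σ√T) = (ln(182.14/223.53) + (0.039+0.3278²/2)·0.6432) / 0.262895 = (-0.204770 + 0.059642) / 0.262895 = -0.552040
d₂ = d₁ − σ√T = -0.552040 − 0.262895 = -0.814935
e^{−rT} = e^{−0.039·0.6432} = 0.975227
N(d₁) = 0.290461,  N(d₂) = 0.207555
Call price V = S·N(d₁) − K·e^{−rT}·N(d₂) = 52.904485 − 45.245416 = 7.659069
φ(d₁) = (1/√(2π))·e^{−d₁²/2} = 0.342559
Γ = φ(d₁) / (S·σ·√T) = 0.007154

price = 7.659069
Γ = 0.007154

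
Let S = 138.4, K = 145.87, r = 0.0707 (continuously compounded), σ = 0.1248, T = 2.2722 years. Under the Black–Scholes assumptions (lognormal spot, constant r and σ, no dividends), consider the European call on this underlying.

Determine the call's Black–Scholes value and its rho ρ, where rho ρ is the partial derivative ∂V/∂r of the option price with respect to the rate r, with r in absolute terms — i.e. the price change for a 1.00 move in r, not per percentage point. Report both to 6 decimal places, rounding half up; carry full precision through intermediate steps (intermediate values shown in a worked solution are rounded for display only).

σ√T = 0.1248·√2.2722 = 0.188121
d₁ = (ln(S/K) + (r+σ²/2)T) / (σ√T) = (ln(138.4/145.87) + (0.0707+0.1248²/2)·2.2722) / 0.188121 = (-0.052568 + 0.178339) / 0.188121 = 0.668567
d₂ = d₁ − σ√T = 0.668567 − 0.188121 = 0.480445
e^{−rT} = e^{−0.0707·2.2722} = 0.851595
N(d₁) = 0.748114,  N(d₂) = 0.684545
Call price V = S·N(d₁) − K·e^{−rT}·N(d₂) = 103.538975 − 85.035582 = 18.503393
ρ = K·T·e^{−rT}·N(d₂) = 193.217851

price = 18.503393
ρ = 193.217851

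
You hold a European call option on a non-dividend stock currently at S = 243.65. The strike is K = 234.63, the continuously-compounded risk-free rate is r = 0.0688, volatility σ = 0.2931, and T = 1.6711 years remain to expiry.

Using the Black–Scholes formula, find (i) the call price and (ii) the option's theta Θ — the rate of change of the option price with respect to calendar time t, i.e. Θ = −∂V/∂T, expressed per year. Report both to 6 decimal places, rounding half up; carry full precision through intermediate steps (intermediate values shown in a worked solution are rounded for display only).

σ√T = 0.2931·√1.6711 = 0.378893
d₁ = (ln(S/K) + (r+σ²/2)T) / (σ√T) = (ln(243.65/234.63) + (0.0688+0.2931²/2)·1.6711) / 0.378893 = (0.037723 + 0.186752) / 0.378893 = 0.592448
d₂ = d₁ − σ√T = 0.592448 − 0.378893 = 0.213555
e^{−rT} = e^{−0.0688·1.6711} = 0.891391
N(d₁) = 0.723225,  N(d₂) = 0.584553
Call price V = S·N(d₁) − K·e^{−rT}·N(d₂) = 176.213718 − 122.257582 = 53.956136
φ(d₁) = (1/√(2π))·e^{−d₁²/2} = 0.334728
Θ = −S·φ(d₁)·σ/(2√T) − r·K·e^{−rT}·N(d₂) = −9.245779 − 8.411322 = -17.657100

price = 53.956136
Θ = -17.657100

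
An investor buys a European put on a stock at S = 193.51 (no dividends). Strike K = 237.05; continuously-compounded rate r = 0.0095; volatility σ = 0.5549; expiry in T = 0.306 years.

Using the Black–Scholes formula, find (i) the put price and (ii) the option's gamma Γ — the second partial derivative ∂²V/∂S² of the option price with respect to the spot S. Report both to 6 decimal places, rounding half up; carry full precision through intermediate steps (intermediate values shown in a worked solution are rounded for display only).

price = 52.957417
Γ = 0.005932

σ√T = 0.5549·√0.306 = 0.306956
d₁ = (ln(S/K) + (r+σ²/2)T) / (σ√T) = (ln(193.51/237.05) + (0.0095+0.5549²/2)·0.306) / 0.306956 = (-0.202942 + 0.050018) / 0.306956 = -0.498196
d₂ = d₁ − σ√T = -0.498196 − 0.306956 = -0.805152
e^{−rT} = e^{−0.0095·0.306} = 0.997097
N(−d₁) = 0.690827,  N(−d₂) = 0.789634
Put price V = K·e^{−rT}·N(−d₂) − S·N(−d₁) = 186.639370 − 133.681953 = 52.957417
φ(d₁) = (1/√(2π))·e^{−d₁²/2} = 0.352382
Γ = φ(d₁) / (S·σ·√T) = 0.005932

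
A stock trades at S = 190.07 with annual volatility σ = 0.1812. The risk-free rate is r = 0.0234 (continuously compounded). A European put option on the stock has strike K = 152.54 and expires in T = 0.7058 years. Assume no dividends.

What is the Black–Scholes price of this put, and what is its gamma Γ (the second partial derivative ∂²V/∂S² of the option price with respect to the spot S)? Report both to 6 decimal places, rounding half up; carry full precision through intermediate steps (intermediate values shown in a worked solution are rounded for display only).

σ√T = 0.1812·√0.7058 = 0.152230
d₁ = (ln(S/K) + (r+σ²/2)T) / (σ√T) = (ln(190.07/152.54) + (0.0234+0.1812²/2)·0.7058) / 0.152230 = (0.219966 + 0.028103) / 0.152230 = 1.629567
d₂ = d₁ − σ√T = 1.629567 − 0.152230 = 1.477337
e^{−rT} = e^{−0.0234·0.7058} = 0.983620
N(−d₁) = 0.051597,  N(−d₂) = 0.069793
Put price V = K·e^{−rT}·N(−d₂) − S·N(−d₁) = 10.471789 − 9.806961 = 0.664828
φ(d₁) = (1/√(2π))·e^{−d₁²/2} = 0.105750
Γ = φ(d₁) / (S·σ·√T) = 0.003655

price = 0.664828
Γ = 0.003655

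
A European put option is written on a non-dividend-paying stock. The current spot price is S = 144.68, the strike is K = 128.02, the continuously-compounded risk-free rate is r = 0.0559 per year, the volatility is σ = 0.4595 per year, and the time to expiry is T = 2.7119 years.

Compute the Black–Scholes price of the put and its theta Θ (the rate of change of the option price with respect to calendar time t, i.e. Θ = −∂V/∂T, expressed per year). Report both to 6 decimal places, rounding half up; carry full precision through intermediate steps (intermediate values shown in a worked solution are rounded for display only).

price = 22.513140
Θ = -3.007337

σ√T = 0.4595·√2.7119 = 0.756698
d₁ = (ln(S/K) + (r+σ²/2)T) / (σ√T) = (ln(144.68/128.02) + (0.0559+0.4595²/2)·2.7119) / 0.756698 = (0.122338 + 0.437891) / 0.756698 = 0.740360
d₂ = d₁ − σ√T = 0.740360 − 0.756698 = -0.016337
e^{−rT} = e^{−0.0559·2.7119} = 0.859336
N(−d₁) = 0.229541,  N(−d₂) = 0.506517
Put price V = K·e^{−rT}·N(−d₂) − S·N(−d₁) = 55.723096 − 33.209955 = 22.513140
φ(d₁) = (1/√(2π))·e^{−d₁²/2} = 0.303308
Θ = −S·φ(d₁)·σ/(2√T) + r·K·e^{−rT}·N(−d₂) = −6.122258 + 3.114921 = -3.007337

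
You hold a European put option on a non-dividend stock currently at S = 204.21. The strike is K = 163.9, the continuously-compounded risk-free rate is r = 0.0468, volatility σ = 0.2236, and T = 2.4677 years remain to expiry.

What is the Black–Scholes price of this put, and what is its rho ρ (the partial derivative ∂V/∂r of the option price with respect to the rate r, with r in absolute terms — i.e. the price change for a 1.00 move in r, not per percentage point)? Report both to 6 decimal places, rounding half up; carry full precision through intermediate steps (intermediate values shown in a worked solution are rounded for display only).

price = 5.450757
ρ = -78.530679

σ√T = 0.2236·√2.4677 = 0.351251
d₁ = (ln(S/K) + (r+σ²/2)T) / (σ√T) = (ln(204.21/163.9) + (0.0468+0.2236²/2)·2.4677) / 0.351251 = (0.219892 + 0.177177) / 0.351251 = 1.130443
d₂ = d₁ − σ√T = 1.130443 − 0.351251 = 0.779191
e^{−rT} = e^{−0.0468·2.4677} = 0.890931
N(−d₁) = 0.129145,  N(−d₂) = 0.217934
Put price V = K·e^{−rT}·N(−d₂) − S·N(−d₁) = 31.823430 − 26.372673 = 5.450757
ρ = −K·T·e^{−rT}·N(−d₂) = -78.530679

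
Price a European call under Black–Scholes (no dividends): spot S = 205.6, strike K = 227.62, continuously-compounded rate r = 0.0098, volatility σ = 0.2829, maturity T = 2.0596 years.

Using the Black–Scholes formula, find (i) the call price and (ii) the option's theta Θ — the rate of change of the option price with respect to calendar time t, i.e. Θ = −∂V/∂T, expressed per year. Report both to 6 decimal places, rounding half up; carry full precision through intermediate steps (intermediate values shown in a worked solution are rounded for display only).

price = 26.426581
Θ = -8.834479

σ√T = 0.2829·√2.0596 = 0.405998
d₁ = (ln(S/K) + (r+σ²/2)T) / (σ√T) = (ln(205.6/227.62) + (0.0098+0.2829²/2)·2.0596) / 0.405998 = (-0.101745 + 0.102601) / 0.405998 = 0.002109
d₂ = d₁ − σ√T = 0.002109 − 0.405998 = -0.403889
e^{−rT} = e^{−0.0098·2.0596} = 0.980018
N(d₁) = 0.500842,  N(d₂) = 0.343147
Call price V = S·N(d₁) − K·e^{−rT}·N(d₂) = 102.973019 − 76.546438 = 26.426581
φ(d₁) = (1/√(2π))·e^{−d₁²/2} = 0.398941
Θ = −S·φ(d₁)·σ/(2√T) − r·K·e^{−rT}·N(d₂) = −8.084324 − 0.750155 = -8.834479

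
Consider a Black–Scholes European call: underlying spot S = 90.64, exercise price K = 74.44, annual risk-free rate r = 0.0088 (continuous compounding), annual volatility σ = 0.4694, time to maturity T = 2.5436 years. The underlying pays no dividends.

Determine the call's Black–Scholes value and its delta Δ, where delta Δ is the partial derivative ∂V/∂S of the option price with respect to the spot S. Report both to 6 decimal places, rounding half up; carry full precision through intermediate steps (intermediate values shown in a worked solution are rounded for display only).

σ√T = 0.4694·√2.5436 = 0.748630
d₁ = (ln(S/K) + (r+σ²/2)T) / (σ√T) = (ln(90.64/74.44) + (0.0088+0.4694²/2)·2.5436) / 0.748630 = (0.196902 + 0.302607) / 0.748630 = 0.667231
d₂ = d₁ − σ√T = 0.667231 − 0.748630 = -0.081399
e^{−rT} = e^{−0.0088·2.5436} = 0.977865
N(d₁) = 0.747688,  N(d₂) = 0.467562
Call price V = S·N(d₁) − K·e^{−rT}·N(d₂) = 67.770421 − 34.034917 = 33.735505
Δ = N(d₁) = 0.747688

price = 33.735505
Δ = 0.747688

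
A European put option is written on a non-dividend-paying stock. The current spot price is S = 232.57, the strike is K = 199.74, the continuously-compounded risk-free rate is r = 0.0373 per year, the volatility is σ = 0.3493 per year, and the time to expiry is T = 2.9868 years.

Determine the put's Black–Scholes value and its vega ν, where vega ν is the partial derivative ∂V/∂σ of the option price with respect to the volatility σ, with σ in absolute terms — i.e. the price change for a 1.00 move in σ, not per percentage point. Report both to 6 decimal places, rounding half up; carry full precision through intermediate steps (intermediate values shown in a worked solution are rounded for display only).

price = 26.243546
ν = 122.081253

σ√T = 0.3493·√2.9868 = 0.603673
d₁ = (ln(S/K) + (r+σ²/2)T) / (σ√T) = (ln(232.57/199.74) + (0.0373+0.3493²/2)·2.9868) / 0.603673 = (0.152175 + 0.293618) / 0.603673 = 0.738468
d₂ = d₁ − σ√T = 0.738468 − 0.603673 = 0.134795
e^{−rT} = e^{−0.0373·2.9868} = 0.894574
N(−d₁) = 0.230115,  N(−d₂) = 0.446387
Put price V = K·e^{−rT}·N(−d₂) − S·N(−d₁) = 79.761434 − 53.517888 = 26.243546
φ(d₁) = (1/√(2π))·e^{−d₁²/2} = 0.303733
ν = S·φ(d₁)·√T = 122.081253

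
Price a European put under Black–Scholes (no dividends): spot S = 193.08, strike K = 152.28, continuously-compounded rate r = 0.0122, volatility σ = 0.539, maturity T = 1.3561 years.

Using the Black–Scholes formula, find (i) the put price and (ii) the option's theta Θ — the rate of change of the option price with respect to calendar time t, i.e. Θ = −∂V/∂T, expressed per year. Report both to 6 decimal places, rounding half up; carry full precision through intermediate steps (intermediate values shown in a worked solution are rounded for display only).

σ√T = 0.539·√1.3561 = 0.627675
d₁ = (ln(S/K) + (r+σ²/2)T) / (σ√T) = (ln(193.08/152.28) + (0.0122+0.539²/2)·1.3561) / 0.627675 = (0.237384 + 0.213532) / 0.627675 = 0.718391
d₂ = d₁ − σ√T = 0.718391 − 0.627675 = 0.090716
e^{−rT} = e^{−0.0122·1.3561} = 0.983592
N(−d₁) = 0.236258,  N(−d₂) = 0.463859
Put price V = K·e^{−rT}·N(−d₂) − S·N(−d₁) = 69.477424 − 45.616716 = 23.860708
φ(d₁) = (1/√(2π))·e^{−d₁²/2} = 0.308208
Θ = −S·φ(d₁)·σ/(2√T) + r·K·e^{−rT}·N(−d₂) = −13.771895 + 0.847625 = -12.924270

price = 23.860708
Θ = -12.924270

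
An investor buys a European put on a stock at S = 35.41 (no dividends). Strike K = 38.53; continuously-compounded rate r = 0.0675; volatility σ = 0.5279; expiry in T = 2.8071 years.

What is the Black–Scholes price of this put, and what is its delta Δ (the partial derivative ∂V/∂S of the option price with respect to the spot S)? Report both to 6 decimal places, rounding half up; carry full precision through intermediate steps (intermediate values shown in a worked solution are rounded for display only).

σ√T = 0.5279·√2.8071 = 0.884465
d₁ = (ln(S/K) + (r+σ²/2)T) / (σ√T) = (ln(35.41/38.53) + (0.0675+0.5279²/2)·2.8071) / 0.884465 = (-0.084443 + 0.580618) / 0.884465 = 0.560989
d₂ = d₁ − σ√T = 0.560989 − 0.884465 = -0.323475
e^{−rT} = e^{−0.0675·2.8071} = 0.827390
N(−d₁) = 0.287402,  N(−d₂) = 0.626832
Put price V = K·e^{−rT}·N(−d₂) − S·N(−d₁) = 19.982999 − 10.176918 = 9.806081
Δ = −N(−d₁) = -0.287402

price = 9.806081
Δ = -0.287402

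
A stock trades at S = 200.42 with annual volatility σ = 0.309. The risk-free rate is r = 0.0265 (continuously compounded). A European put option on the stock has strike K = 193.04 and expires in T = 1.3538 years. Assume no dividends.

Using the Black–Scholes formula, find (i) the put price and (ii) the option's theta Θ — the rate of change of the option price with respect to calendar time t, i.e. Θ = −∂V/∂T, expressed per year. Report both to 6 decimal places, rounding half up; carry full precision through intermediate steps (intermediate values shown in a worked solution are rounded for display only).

σ√T = 0.309·√1.3538 = 0.359530
d₁ = (ln(S/K) + (r+σ²/2)T) / (σ√T) = (ln(200.42/193.04) + (0.0265+0.309²/2)·1.3538) / 0.359530 = (0.037518 + 0.100507) / 0.359530 = 0.383902
d₂ = d₁ − σ√T = 0.383902 − 0.359530 = 0.024372
e^{−rT} = e^{−0.0265·1.3538} = 0.964760
N(−d₁) = 0.350525,  N(−d₂) = 0.490278
Put price V = K·e^{−rT}·N(−d₂) − S·N(−d₁) = 91.308070 − 70.252318 = 21.055753
φ(d₁) = (1/√(2π))·e^{−d₁²/2} = 0.370601
Θ = −S·φ(d₁)·σ/(2√T) + r·K·e^{−rT}·N(−d₂) = −9.862772 + 2.419664 = -7.443108

price = 21.055753
Θ = -7.443108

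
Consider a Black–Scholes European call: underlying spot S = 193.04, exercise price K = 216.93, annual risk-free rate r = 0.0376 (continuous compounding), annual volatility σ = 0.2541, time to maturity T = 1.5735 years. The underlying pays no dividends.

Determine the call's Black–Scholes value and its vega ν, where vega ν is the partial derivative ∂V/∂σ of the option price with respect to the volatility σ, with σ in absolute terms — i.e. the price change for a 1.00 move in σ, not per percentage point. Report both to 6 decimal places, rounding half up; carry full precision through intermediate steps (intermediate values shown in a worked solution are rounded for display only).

σ√T = 0.2541·√1.5735 = 0.318741
d₁ = (ln(S/K) + (r+σ²/2)T) / (σ√T) = (ln(193.04/216.93) + (0.0376+0.2541²/2)·1.5735) / 0.318741 = (-0.116677 + 0.109962) / 0.318741 = -0.021070
d₂ = d₁ − σ√T = -0.021070 − 0.318741 = -0.339811
e^{−rT} = e^{−0.0376·1.5735} = 0.942553
N(d₁) = 0.491595,  N(d₂) = 0.367000
Call price V = S·N(d₁) − K·e^{−rT}·N(d₂) = 94.897508 − 75.039634 = 19.857875
φ(d₁) = (1/√(2π))·e^{−d₁²/2} = 0.398854
ν = S·φ(d₁)·√T = 96.581590

price = 19.857875
ν = 96.581590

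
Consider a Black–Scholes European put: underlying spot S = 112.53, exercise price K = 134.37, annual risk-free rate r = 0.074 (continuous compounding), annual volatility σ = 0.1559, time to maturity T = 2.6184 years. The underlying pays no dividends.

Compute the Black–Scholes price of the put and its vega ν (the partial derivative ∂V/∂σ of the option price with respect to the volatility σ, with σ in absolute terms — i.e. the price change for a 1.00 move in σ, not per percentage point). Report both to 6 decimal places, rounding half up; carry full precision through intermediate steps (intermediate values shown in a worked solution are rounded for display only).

σ√T = 0.1559·√2.6184 = 0.252269
d₁ = (ln(S/K) + (r+σ²/2)T) / (σ√T) = (ln(112.53/134.37) + (0.074+0.1559²/2)·2.6184) / 0.252269 = (-0.177377 + 0.225581) / 0.252269 = 0.191082
d₂ = d₁ − σ√T = 0.191082 − 0.252269 = -0.061187
e^{−rT} = e^{−0.074·2.6184} = 0.823854
N(−d₁) = 0.424231,  N(−d₂) = 0.524395
Put price V = K·e^{−rT}·N(−d₂) − S·N(−d₁) = 58.051193 − 47.738672 = 10.312521
φ(d₁) = (1/√(2π))·e^{−d₁²/2} = 0.391725
ν = S·φ(d₁)·√T = 71.329276

price = 10.312521
ν = 71.329276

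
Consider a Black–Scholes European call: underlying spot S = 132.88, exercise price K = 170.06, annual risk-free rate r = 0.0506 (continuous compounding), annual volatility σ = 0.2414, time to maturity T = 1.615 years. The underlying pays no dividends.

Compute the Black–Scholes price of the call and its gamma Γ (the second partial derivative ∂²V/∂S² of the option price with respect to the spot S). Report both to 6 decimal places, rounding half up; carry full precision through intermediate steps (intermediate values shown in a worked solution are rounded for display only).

σ√T = 0.2414·√1.615 = 0.306778
d₁ = (ln(S/K) + (r+σ²/2)T) / (σ√T) = (ln(132.88/170.06) + (0.0506+0.2414²/2)·1.615) / 0.306778 = (-0.246705 + 0.128775) / 0.306778 = -0.384414
d₂ = d₁ − σ√T = -0.384414 − 0.306778 = -0.691192
e^{−rT} = e^{−0.0506·1.615} = 0.921531
N(d₁) = 0.350336,  N(d₂) = 0.244723
Call price V = S·N(d₁) − K·e^{−rT}·N(d₂) = 46.552614 − 38.351825 = 8.200789
φ(d₁) = (1/√(2π))·e^{−d₁²/2} = 0.370528
Γ = φ(d₁) / (S·σ·√T) = 0.009089

price = 8.200789
Γ = 0.009089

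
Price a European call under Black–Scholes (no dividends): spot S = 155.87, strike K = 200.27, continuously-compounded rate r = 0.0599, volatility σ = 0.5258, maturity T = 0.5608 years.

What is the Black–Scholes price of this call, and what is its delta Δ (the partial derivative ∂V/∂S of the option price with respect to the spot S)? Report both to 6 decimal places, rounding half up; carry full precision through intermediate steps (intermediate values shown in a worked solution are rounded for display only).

σ√T = 0.5258·√0.5608 = 0.393754
d₁ = (ln(S/K) + (r+σ²/2)T) / (σ√T) = (ln(155.87/200.27) + (0.0599+0.5258²/2)·0.5608) / 0.393754 = (-0.250644 + 0.111113) / 0.393754 = -0.354362
d₂ = d₁ − σ√T = -0.354362 − 0.393754 = -0.748115
e^{−rT} = e^{−0.0599·0.5608} = 0.966966
N(d₁) = 0.361534,  N(d₂) = 0.227195
Call price V = S·N(d₁) − K·e^{−rT}·N(d₂) = 56.352287 − 43.997337 = 12.354949
Δ = N(d₁) = 0.361534

price = 12.354949
Δ = 0.361534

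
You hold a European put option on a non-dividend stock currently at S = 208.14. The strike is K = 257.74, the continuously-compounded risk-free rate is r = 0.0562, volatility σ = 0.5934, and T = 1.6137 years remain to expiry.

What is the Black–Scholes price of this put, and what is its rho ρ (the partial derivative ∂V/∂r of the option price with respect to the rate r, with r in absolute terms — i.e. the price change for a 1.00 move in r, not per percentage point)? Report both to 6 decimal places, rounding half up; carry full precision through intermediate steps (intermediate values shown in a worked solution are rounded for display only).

σ√T = 0.5934·√1.6137 = 0.753805
d₁ = (ln(S/K) + (r+σ²/2)T) / (σ√T) = (ln(208.14/257.74) + (0.0562+0.5934²/2)·1.6137) / 0.753805 = (-0.213740 + 0.374801) / 0.753805 = 0.213663
d₂ = d₁ − σ√T = 0.213663 − 0.753805 = -0.540142
e^{−rT} = e^{−0.0562·1.6137} = 0.913301
N(−d₁) = 0.415405,  N(−d₂) = 0.705450
Put price V = K·e^{−rT}·N(−d₂) − S·N(−d₁) = 166.058880 − 86.462358 = 79.596522
ρ = −K·T·e^{−rT}·N(−d₂) = -267.969215

price = 79.596522
ρ = -267.969215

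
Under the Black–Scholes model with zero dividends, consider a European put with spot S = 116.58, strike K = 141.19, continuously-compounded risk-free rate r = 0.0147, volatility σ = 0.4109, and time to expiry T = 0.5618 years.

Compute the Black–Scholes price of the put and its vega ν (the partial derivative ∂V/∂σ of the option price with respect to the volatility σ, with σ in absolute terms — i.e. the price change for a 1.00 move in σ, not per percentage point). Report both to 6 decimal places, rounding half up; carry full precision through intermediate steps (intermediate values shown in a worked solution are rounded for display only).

σ√T = 0.4109·√0.5618 = 0.307983
d₁ = (ln(S/K) + (r+σ²/2)T) / (σ√T) = (ln(116.58/141.19) + (0.0147+0.4109²/2)·0.5618) / 0.307983 = (-0.191529 + 0.055685) / 0.307983 = -0.441074
d₂ = d₁ − σ√T = -0.441074 − 0.307983 = -0.749058
e^{−rT} = e^{−0.0147·0.5618} = 0.991776
N(−d₁) = 0.670420,  N(−d₂) = 0.773089
Put price V = K·e^{−rT}·N(−d₂) − S·N(−d₁) = 108.254680 − 78.157612 = 30.097068
φ(d₁) = (1/√(2π))·e^{−d₁²/2} = 0.361964
ν = S·φ(d₁)·√T = 31.628583

price = 30.097068
ν = 31.628583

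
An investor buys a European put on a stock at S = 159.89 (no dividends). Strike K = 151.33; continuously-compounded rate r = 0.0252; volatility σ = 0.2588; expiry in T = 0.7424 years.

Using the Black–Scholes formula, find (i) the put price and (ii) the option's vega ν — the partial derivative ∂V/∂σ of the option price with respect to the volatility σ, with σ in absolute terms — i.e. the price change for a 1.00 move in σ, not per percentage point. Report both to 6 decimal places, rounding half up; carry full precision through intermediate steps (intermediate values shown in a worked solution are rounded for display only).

σ√T = 0.2588·√0.7424 = 0.222989
d₁ = (ln(S/K) + (r+σ²/2)T) / (σ√T) = (ln(159.89/151.33) + (0.0252+0.2588²/2)·0.7424) / 0.222989 = (0.055023 + 0.043571) / 0.222989 = 0.442146
d₂ = d₁ − σ√T = 0.442146 − 0.222989 = 0.219157
e^{−rT} = e^{−0.0252·0.7424} = 0.981465
N(−d₁) = 0.329192,  N(−d₂) = 0.413264
Put price V = K·e^{−rT}·N(−d₂) − S·N(−d₁) = 61.380067 − 52.634461 = 8.745606
φ(d₁) = (1/√(2π))·e^{−d₁²/2} = 0.361792
ν = S·φ(d₁)·√T = 49.842466

price = 8.745606
ν = 49.842466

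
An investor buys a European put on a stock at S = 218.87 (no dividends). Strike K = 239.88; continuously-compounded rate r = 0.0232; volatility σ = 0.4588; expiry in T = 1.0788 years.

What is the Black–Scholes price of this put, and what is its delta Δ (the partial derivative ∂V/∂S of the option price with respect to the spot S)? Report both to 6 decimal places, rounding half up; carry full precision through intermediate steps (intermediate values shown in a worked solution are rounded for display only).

σ√T = 0.4588·√1.0788 = 0.476534
d₁ = (ln(S/K) + (r+σ²/2)T) / (σ√T) = (ln(218.87/239.88) + (0.0232+0.4588²/2)·1.0788) / 0.476534 = (-0.091661 + 0.138570) / 0.476534 = 0.098439
d₂ = d₁ − σ√T = 0.098439 − 0.476534 = -0.378095
e^{−rT} = e^{−0.0232·1.0788} = 0.975282
N(−d₁) = 0.460792,  N(−d₂) = 0.647320
Put price V = K·e^{−rT}·N(−d₂) − S·N(−d₁) = 151.440980 − 100.853495 = 50.587485
Δ = −N(−d₁) = -0.460792

price = 50.587485
Δ = -0.460792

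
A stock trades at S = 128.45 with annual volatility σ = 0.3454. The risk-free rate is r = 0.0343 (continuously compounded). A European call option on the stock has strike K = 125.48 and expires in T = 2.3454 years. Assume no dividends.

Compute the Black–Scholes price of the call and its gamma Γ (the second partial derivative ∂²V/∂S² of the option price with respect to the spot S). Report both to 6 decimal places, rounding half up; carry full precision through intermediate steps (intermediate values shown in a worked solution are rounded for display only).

price = 32.284482
Γ = 0.005280

σ√T = 0.3454·√2.3454 = 0.528970
d₁ = (ln(S/K) + (r+σ²/2)T) / (σ√T) = (ln(128.45/125.48) + (0.0343+0.3454²/2)·2.3454) / 0.528970 = (0.023393 + 0.220352) / 0.528970 = 0.460792
d₂ = d₁ − σ√T = 0.460792 − 0.528970 = -0.068178
e^{−rT} = e^{−0.0343·2.3454} = 0.922704
N(d₁) = 0.677526,  N(d₂) = 0.472822
Call price V = S·N(d₁) − K·e^{−rT}·N(d₂) = 87.028227 − 54.743745 = 32.284482
φ(d₁) = (1/√(2π))·e^{−d₁²/2} = 0.358759
Γ = φ(d₁) / (S·σ·√T) = 0.005280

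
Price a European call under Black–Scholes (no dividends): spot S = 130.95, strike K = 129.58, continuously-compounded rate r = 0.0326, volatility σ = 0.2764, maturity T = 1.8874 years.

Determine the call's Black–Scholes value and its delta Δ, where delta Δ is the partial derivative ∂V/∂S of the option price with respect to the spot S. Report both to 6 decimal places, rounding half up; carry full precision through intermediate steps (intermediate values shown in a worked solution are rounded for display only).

price = 23.922157
Δ = 0.647877

σ√T = 0.2764·√1.8874 = 0.379726
d₁ = (ln(S/K) + (r+σ²/2)T) / (σ√T) = (ln(130.95/129.58) + (0.0326+0.2764²/2)·1.8874) / 0.379726 = (0.010517 + 0.133625) / 0.379726 = 0.379595
d₂ = d₁ − σ√T = 0.379595 − 0.379726 = -0.000130
e^{−rT} = e^{−0.0326·1.8874} = 0.940325
N(d₁) = 0.647877,  N(d₂) = 0.499948
Call price V = S·N(d₁) − K·e^{−rT}·N(d₂) = 84.839512 − 60.917355 = 23.922157
Δ = N(d₁) = 0.647877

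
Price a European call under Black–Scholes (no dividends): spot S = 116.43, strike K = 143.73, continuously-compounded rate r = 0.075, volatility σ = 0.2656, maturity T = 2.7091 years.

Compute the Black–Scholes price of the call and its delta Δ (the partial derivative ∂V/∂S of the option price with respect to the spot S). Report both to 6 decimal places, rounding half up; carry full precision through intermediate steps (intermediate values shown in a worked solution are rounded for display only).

σ√T = 0.2656·√2.7091 = 0.437160
d₁ = (ln(S/K) + (r+σ²/2)T) / (σ√T) = (ln(116.43/143.73) + (0.075+0.2656²/2)·2.7091) / 0.437160 = (-0.210646 + 0.298737) / 0.437160 = 0.201507
d₂ = d₁ − σ√T = 0.201507 − 0.437160 = -0.235653
e^{−rT} = e^{−0.075·2.7091} = 0.816129
N(d₁) = 0.579849,  N(d₂) = 0.406851
Call price V = S·N(d₁) − K·e^{−rT}·N(d₂) = 67.511796 − 47.724518 = 19.787279
Δ = N(d₁) = 0.579849

price = 19.787279
Δ = 0.579849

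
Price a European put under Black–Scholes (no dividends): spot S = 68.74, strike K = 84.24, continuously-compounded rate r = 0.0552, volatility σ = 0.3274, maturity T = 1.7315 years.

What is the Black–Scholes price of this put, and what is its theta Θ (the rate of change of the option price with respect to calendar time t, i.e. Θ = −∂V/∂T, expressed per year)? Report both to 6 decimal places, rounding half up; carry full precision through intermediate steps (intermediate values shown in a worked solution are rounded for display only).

price = 16.680407
Θ = -0.539000

σ√T = 0.3274·√1.7315 = 0.430814
d₁ = (ln(S/K) + (r+σ²/2)T) / (σ√T) = (ln(68.74/84.24) + (0.0552+0.3274²/2)·1.7315) / 0.430814 = (-0.203339 + 0.188379) / 0.430814 = -0.034724
d₂ = d₁ − σ√T = -0.034724 − 0.430814 = -0.465538
e^{−rT} = e^{−0.0552·1.7315} = 0.908847
N(−d₁) = 0.513850,  N(−d₂) = 0.679227
Put price V = K·e^{−rT}·N(−d₂) − S·N(−d₁) = 52.002450 − 35.322043 = 16.680407
φ(d₁) = (1/√(2π))·e^{−d₁²/2} = 0.398702
Θ = −S·φ(d₁)·σ/(2√T) + r·K·e^{−rT}·N(−d₂) = −3.409535 + 2.870535 = -0.539000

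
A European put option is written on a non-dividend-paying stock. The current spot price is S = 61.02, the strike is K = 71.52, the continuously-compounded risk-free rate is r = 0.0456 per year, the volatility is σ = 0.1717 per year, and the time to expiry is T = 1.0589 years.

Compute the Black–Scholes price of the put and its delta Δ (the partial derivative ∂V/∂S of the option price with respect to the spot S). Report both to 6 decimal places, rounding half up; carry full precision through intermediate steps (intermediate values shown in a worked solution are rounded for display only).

price = 8.968522
Δ = -0.704369

σ√T = 0.1717·√1.0589 = 0.176684
d₁ = (ln(S/K) + (r+σ²/2)T) / (σ√T) = (ln(61.02/71.52) + (0.0456+0.1717²/2)·1.0589) / 0.176684 = (-0.158775 + 0.063894) / 0.176684 = -0.537009
d₂ = d₁ − σ√T = -0.537009 − 0.176684 = -0.713693
e^{−rT} = e^{−0.0456·1.0589} = 0.952861
N(−d₁) = 0.704369,  N(−d₂) = 0.762291
Put price V = K·e^{−rT}·N(−d₂) − S·N(−d₁) = 51.949130 − 42.980607 = 8.968522
Δ = −N(−d₁) = -0.704369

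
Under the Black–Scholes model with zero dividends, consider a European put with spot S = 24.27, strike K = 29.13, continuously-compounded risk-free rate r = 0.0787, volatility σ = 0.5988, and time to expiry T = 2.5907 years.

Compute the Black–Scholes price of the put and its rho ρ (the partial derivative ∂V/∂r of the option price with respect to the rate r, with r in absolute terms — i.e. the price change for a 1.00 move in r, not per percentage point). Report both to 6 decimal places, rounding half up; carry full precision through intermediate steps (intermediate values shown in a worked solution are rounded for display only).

σ√T = 0.5988·√2.5907 = 0.963808
d₁ = (ln(S/K) + (r+σ²/2)T) / (σ√T) = (ln(24.27/29.13) + (0.0787+0.5988²/2)·2.5907) / 0.963808 = (-0.182528 + 0.668351) / 0.963808 = 0.504066
d₂ = d₁ − σ√T = 0.504066 − 0.963808 = -0.459741
e^{−rT} = e^{−0.0787·2.5907} = 0.815554
N(−d₁) = 0.307107,  N(−d₂) = 0.677149
Put price V = K·e^{−rT}·N(−d₂) − S·N(−d₁) = 16.087081 − 7.453495 = 8.633586
ρ = −K·T·e^{−rT}·N(−d₂) = -41.676800

price = 8.633586
ρ = -41.676800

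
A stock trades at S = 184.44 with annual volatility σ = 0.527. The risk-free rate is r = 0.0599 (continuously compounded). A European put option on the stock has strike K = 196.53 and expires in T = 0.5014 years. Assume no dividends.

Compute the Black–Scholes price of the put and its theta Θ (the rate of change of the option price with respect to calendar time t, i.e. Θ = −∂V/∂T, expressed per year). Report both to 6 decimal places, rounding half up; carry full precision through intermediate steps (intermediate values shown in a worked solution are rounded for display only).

price = 31.011671
Θ = -20.297912

σ√T = 0.527·√0.5014 = 0.373167
d₁ = (ln(S/K) + (r+σ²/2)T) / (σ√T) = (ln(184.44/196.53) + (0.0599+0.527²/2)·0.5014) / 0.373167 = (-0.063491 + 0.099661) / 0.373167 = 0.096926
d₂ = d₁ − σ√T = 0.096926 − 0.373167 = -0.276240
e^{−rT} = e^{−0.0599·0.5014} = 0.970413
N(−d₁) = 0.461392,  N(−d₂) = 0.608818
Put price V = K·e^{−rT}·N(−d₂) − S·N(−d₁) = 116.110901 − 85.099230 = 31.011671
φ(d₁) = (1/√(2π))·e^{−d₁²/2} = 0.397073
Θ = −S·φ(d₁)·σ/(2√T) + r·K·e^{−rT}·N(−d₂) = −27.252955 + 6.955043 = -20.297912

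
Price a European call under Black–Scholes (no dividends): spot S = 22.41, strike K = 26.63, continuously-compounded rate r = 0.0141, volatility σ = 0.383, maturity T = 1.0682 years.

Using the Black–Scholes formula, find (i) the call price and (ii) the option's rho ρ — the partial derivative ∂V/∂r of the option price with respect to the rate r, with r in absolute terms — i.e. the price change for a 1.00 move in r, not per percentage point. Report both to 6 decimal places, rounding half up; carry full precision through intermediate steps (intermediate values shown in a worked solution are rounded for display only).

σ√T = 0.383·√1.0682 = 0.395845
d₁ = (ln(S/K) + (r+σ²/2)T) / (σ√T) = (ln(22.41/26.63) + (0.0141+0.383²/2)·1.0682) / 0.395845 = (-0.172531 + 0.093408) / 0.395845 = -0.199884
d₂ = d₁ − σ√T = -0.199884 − 0.395845 = -0.595728
e^{−rT} = e^{−0.0141·1.0682} = 0.985051
N(d₁) = 0.420786,  N(d₂) = 0.275678
Call price V = S·N(d₁) − K·e^{−rT}·N(d₂) = 9.429810 − 7.231570 = 2.198240
ρ = K·T·e^{−rT}·N(d₂) = 7.724763

price = 2.198240
ρ = 7.724763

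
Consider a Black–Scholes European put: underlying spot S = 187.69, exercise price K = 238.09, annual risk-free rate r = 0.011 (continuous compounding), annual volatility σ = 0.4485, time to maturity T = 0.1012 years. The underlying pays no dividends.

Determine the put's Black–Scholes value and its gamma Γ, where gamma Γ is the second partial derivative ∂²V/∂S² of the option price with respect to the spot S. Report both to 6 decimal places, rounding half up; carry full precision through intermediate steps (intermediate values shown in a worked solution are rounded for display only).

σ√T = 0.4485·√0.1012 = 0.142677
d₁ = (ln(S/K) + (r+σ²/2)T) / (σ√T) = (ln(187.69/238.09) + (0.011+0.4485²/2)·0.1012) / 0.142677 = (-0.237857 + 0.011292) / 0.142677 = -1.587966
d₂ = d₁ − σ√T = -1.587966 − 0.142677 = -1.730643
e^{−rT} = e^{−0.011·0.1012} = 0.998887
N(−d₁) = 0.943853,  N(−d₂) = 0.958242
Put price V = K·e^{−rT}·N(−d₂) − S·N(−d₁) = 227.894063 − 177.151770 = 50.742294
φ(d₁) = (1/√(2π))·e^{−d₁²/2} = 0.113069
Γ = φ(d₁) / (S·σ·√T) = 0.004222

price = 50.742294
Γ = 0.004222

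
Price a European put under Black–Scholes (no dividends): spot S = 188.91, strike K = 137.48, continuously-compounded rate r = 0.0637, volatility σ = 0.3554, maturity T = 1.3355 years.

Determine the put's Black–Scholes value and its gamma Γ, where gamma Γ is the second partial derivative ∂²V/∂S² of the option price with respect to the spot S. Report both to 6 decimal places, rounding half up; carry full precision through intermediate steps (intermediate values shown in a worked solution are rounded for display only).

price = 5.407772
Γ = 0.002544

σ√T = 0.3554·√1.3355 = 0.410714
d₁ = (ln(S/K) + (r+σ²/2)T) / (σ√T) = (ln(188.91/137.48) + (0.0637+0.3554²/2)·1.3355) / 0.410714 = (0.317792 + 0.169414) / 0.410714 = 1.186243
d₂ = d₁ − σ√T = 1.186243 − 0.410714 = 0.775529
e^{−rT} = e^{−0.0637·1.3355} = 0.918447
N(−d₁) = 0.117763,  N(−d₂) = 0.219013
Put price V = K·e^{−rT}·N(−d₂) − S·N(−d₁) = 27.654405 − 22.246633 = 5.407772
φ(d₁) = (1/√(2π))·e^{−d₁²/2} = 0.197400
Γ = φ(d₁) / (S·σ·√T) = 0.002544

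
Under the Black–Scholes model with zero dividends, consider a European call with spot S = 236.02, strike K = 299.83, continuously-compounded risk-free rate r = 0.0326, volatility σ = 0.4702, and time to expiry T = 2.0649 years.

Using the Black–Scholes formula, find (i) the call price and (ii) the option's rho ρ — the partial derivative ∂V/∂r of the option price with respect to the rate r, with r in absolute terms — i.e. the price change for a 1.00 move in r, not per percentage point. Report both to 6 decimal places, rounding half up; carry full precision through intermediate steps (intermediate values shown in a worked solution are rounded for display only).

σ√T = 0.4702·√2.0649 = 0.675666
d₁ = (ln(S/K) + (r+σ²/2)T) / (σ√T) = (ln(236.02/299.83) + (0.0326+0.4702²/2)·2.0649) / 0.675666 = (-0.239299 + 0.295578) / 0.675666 = 0.083294
d₂ = d₁ − σ√T = 0.083294 − 0.675666 = -0.592372
e^{−rT} = e^{−0.0326·2.0649} = 0.934900
N(d₁) = 0.533191,  N(d₂) = 0.276801
Call price V = S·N(d₁) − K·e^{−rT}·N(d₂) = 125.843774 − 77.590310 = 48.253465
ρ = K·T·e^{−rT}·N(d₂) = 160.216231

price = 48.253465
ρ = 160.216231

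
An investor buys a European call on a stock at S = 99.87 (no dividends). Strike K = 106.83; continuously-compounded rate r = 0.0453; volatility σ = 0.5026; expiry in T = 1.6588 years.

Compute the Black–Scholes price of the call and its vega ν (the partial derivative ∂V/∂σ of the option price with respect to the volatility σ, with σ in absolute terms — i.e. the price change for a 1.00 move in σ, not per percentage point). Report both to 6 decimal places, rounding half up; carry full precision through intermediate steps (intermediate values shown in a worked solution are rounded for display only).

price = 25.637798
ν = 48.503735

σ√T = 0.5026·√1.6588 = 0.647321
d₁ = (ln(S/K) + (r+σ²/2)T) / (σ√T) = (ln(99.87/106.83) + (0.0453+0.5026²/2)·1.6588) / 0.647321 = (-0.067369 + 0.284656) / 0.647321 = 0.335670
d₂ = d₁ − σ√T = 0.335670 − 0.647321 = -0.311651
e^{−rT} = e^{−0.0453·1.6588} = 0.927610
N(d₁) = 0.631440,  N(d₂) = 0.377653
Call price V = S·N(d₁) − K·e^{−rT}·N(d₂) = 63.061932 − 37.424134 = 25.637798
φ(d₁) = (1/√(2π))·e^{−d₁²/2} = 0.377088
ν = S·φ(d₁)·√T = 48.503735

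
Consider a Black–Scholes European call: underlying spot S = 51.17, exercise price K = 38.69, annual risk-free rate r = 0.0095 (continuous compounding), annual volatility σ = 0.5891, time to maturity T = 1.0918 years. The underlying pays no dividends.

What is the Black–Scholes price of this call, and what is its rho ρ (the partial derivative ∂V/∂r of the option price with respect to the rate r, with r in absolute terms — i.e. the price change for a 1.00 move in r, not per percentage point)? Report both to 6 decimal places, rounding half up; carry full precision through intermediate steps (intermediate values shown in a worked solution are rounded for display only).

price = 18.384253
ρ = 23.613808

σ√T = 0.5891·√1.0918 = 0.615546
d₁ = (ln(S/K) + (r+σ²/2)T) / (σ√T) = (ln(51.17/38.69) + (0.0095+0.5891²/2)·1.0918) / 0.615546 = (0.279572 + 0.199821) / 0.615546 = 0.778809
d₂ = d₁ − σ√T = 0.778809 − 0.615546 = 0.163263
e^{−rT} = e^{−0.0095·1.0918} = 0.989682
N(d₁) = 0.781954,  N(d₂) = 0.564844
Call price V = S·N(d₁) − K·e^{−rT}·N(d₂) = 40.012581 − 21.628327 = 18.384253
ρ = K·T·e^{−rT}·N(d₂) = 23.613808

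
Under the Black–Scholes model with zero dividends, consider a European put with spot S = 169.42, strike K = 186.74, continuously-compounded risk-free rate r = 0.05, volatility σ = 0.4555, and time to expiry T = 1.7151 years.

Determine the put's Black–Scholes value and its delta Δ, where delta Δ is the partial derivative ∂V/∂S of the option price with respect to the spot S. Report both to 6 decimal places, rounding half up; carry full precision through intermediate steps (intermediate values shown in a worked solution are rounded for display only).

σ√T = 0.4555·√1.7151 = 0.596531
d₁ = (ln(S/K) + (r+σ²/2)T) / (σ√T) = (ln(169.42/186.74) + (0.05+0.4555²/2)·1.7151) / 0.596531 = (-0.097336 + 0.263680) / 0.596531 = 0.278851
d₂ = d₁ − σ√T = 0.278851 − 0.596531 = -0.317680
e^{−rT} = e^{−0.05·1.7151} = 0.917819
N(−d₁) = 0.390180,  N(−d₂) = 0.624636
Put price V = K·e^{−rT}·N(−d₂) − S·N(−d₁) = 107.058611 − 66.104231 = 40.954380
Δ = −N(−d₁) = -0.390180

price = 40.954380
Δ = -0.390180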